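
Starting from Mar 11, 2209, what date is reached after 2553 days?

March 7, 2216

+365 (one year) → Mar 11, 2210 (2188 left).
+365 (one year) → Mar 11, 2211 (1823 left).
+366 (one year; includes Feb 29, 2212) → Mar 11, 2212 (1457 left).
+365 (one year) → Mar 11, 2213 (1092 left).
+365 (one year) → Mar 11, 2214 (727 left).
+365 (one year) → Mar 11, 2215 (362 left).
Mar has 31 days: +21 → Apr 1, 2215 (341 left).
Apr has 30 days: +30 → May 1, 2215 (311 left).
May has 31 days: +31 → Jun 1, 2215 (280 left).
Jun has 30 days: +30 → Jul 1, 2215 (250 left).
Jul has 31 days: +31 → Aug 1, 2215 (219 left).
Aug has 31 days: +31 → Sep 1, 2215 (188 left).
Sep has 30 days: +30 → Oct 1, 2215 (158 left).
Oct has 31 days: +31 → Nov 1, 2215 (127 left).
Nov has 30 days: +30 → Dec 1, 2215 (97 left).
Dec has 31 days: +31 → Jan 1, 2216 (66 left).
Jan has 31 days: +31 → Feb 1, 2216 (35 left).
Feb has 29 days: +29 → Mar 1, 2216 (6 left).
+6 → Mar 7, 2216.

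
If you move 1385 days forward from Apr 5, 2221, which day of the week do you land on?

Wednesday

Apr 5, 2221 is a Thursday.
1385 mod 7 = 6, so 1385 days after a Thursday is Thursday + 6 = Wednesday.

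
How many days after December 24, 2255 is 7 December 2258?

Dec 24, 2255 → Dec 24, 2256: 366 days (Feb 29, 2256 is in that span).
Dec 24, 2256 → Dec 24, 2257: 365 days.
Dec 24, 2257 → Jan 24, 2258: 31 days (December has 31).
Jan 24, 2258 → Feb 24, 2258: 31 days (January has 31).
Feb 24, 2258 → Mar 24, 2258: 28 days (February has 28).
Mar 24, 2258 → Apr 24, 2258: 31 days (March has 31).
Apr 24, 2258 → May 24, 2258: 30 days (April has 30).
May 24, 2258 → Jun 24, 2258: 31 days (May has 31).
Jun 24, 2258 → Jul 24, 2258: 30 days (June has 30).
Jul 24, 2258 → Aug 24, 2258: 31 days (July has 31).
Aug 24, 2258 → Sep 24, 2258: 31 days (August has 31).
Sep 24, 2258 → Oct 24, 2258: 30 days (September has 30).
Oct 24, 2258 → Nov 24, 2258: 31 days (October has 31).
Nov 24, 2258 → Dec 7, 2258: 13 days.
Total: 1079 days.

1079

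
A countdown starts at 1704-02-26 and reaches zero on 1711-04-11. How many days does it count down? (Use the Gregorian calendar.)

2601

Feb 26, 1704 → Feb 26, 1705: 366 days (Feb 29, 1704 is in that span).
Feb 26, 1705 → Feb 26, 1706: 365 days.
Feb 26, 1706 → Feb 26, 1707: 365 days.
Feb 26, 1707 → Feb 26, 1708: 365 days.
Feb 26, 1708 → Feb 26, 1709: 366 days (Feb 29, 1708 is in that span).
Feb 26, 1709 → Feb 26, 1710: 365 days.
Feb 26, 1710 → Feb 26, 1711: 365 days.
Feb 26, 1711 → Mar 26, 1711: 28 days (February has 28).
Mar 26, 1711 → Apr 11, 1711: 16 days.
Total: 2601 days.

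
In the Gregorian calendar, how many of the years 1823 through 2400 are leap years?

141

Multiples of 4 in [1823,2400]: 145.
Of those, multiples of 100: 6 (not leap unless ÷400).
Multiples of 400: 2.
Leap years = 145 − 6 + 2 = 141.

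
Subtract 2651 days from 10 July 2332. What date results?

April 7, 2325

−366 (one year; includes Feb 29, 2332) → Jul 10, 2331 (2285 left).
−365 (one year) → Jul 10, 2330 (1920 left).
−365 (one year) → Jul 10, 2329 (1555 left).
−365 (one year) → Jul 10, 2328 (1190 left).
−366 (one year; includes Feb 29, 2328) → Jul 10, 2327 (824 left).
−365 (one year) → Jul 10, 2326 (459 left).
−365 (one year) → Jul 10, 2325 (94 left).
−10 → Jun 30, 2325 (end of Jun, 30 days; 84 left).
−30 → May 31, 2325 (end of May, 31 days; 54 left).
−31 → Apr 30, 2325 (end of Apr, 30 days; 23 left).
−23 → Apr 7, 2325.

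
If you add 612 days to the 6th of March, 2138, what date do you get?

+365 (one year) → Mar 6, 2139 (247 left).
Mar has 31 days: +26 → Apr 1, 2139 (221 left).
Apr has 30 days: +30 → May 1, 2139 (191 left).
May has 31 days: +31 → Jun 1, 2139 (160 left).
Jun has 30 days: +30 → Jul 1, 2139 (130 left).
Jul has 31 days: +31 → Aug 1, 2139 (99 left).
Aug has 31 days: +31 → Sep 1, 2139 (68 left).
Sep has 30 days: +30 → Oct 1, 2139 (38 left).
Oct has 31 days: +31 → Nov 1, 2139 (7 left).
+7 → Nov 8, 2139.

November 8, 2139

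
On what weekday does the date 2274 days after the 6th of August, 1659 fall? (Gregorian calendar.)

Aug 6, 1659 is a Wednesday.
2274 mod 7 = 6, so 2274 days after a Wednesday is Wednesday + 6 = Tuesday.

Tuesday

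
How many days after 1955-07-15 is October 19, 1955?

Jul 15, 1955 → Aug 15, 1955: 31 days (July has 31).
Aug 15, 1955 → Sep 15, 1955: 31 days (August has 31).
Sep 15, 1955 → Oct 15, 1955: 30 days (September has 30).
Oct 15, 1955 → Oct 19, 1955: 4 days.
Total: 96 days.

96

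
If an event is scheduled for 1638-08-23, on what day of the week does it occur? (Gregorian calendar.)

Doomsday rule: the anchor day for the 1600s is Tuesday. For year 38: 38÷12 = 3 r 2, and 2÷4 = 0, so 3+2+0 = 5.
Tuesday + 5 ≡ Sunday — that's 1638's doomsday.
In August the doomsday date is Aug 8.
Aug 23 is 15 days after Aug 8; 15 mod 7 = 1, so Sunday + 1 = Monday.

Monday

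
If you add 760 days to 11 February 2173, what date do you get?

+365 (one year) → Feb 11, 2174 (395 left).
Feb has 28 days: +18 → Mar 1, 2174 (377 left).
Mar has 31 days: +31 → Apr 1, 2174 (346 left).
Apr has 30 days: +30 → May 1, 2174 (316 left).
May has 31 days: +31 → Jun 1, 2174 (285 left).
Jun has 30 days: +30 → Jul 1, 2174 (255 left).
Jul has 31 days: +31 → Aug 1, 2174 (224 left).
Aug has 31 days: +31 → Sep 1, 2174 (193 left).
Sep has 30 days: +30 → Oct 1, 2174 (163 left).
Oct has 31 days: +31 → Nov 1, 2174 (132 left).
Nov has 30 days: +30 → Dec 1, 2174 (102 left).
Dec has 31 days: +31 → Jan 1, 2175 (71 left).
Jan has 31 days: +31 → Feb 1, 2175 (40 left).
Feb has 28 days: +28 → Mar 1, 2175 (12 left).
+12 → Mar 13, 2175.

March 13, 2175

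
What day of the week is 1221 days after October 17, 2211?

First find the weekday of Oct 17, 2211. Doomsday rule: the anchor day for the 2200s is Friday. For year 11: 11÷12 = 0 r 11, and 11÷4 = 2, so 0+11+2 = 13.
Friday + 13 ≡ Thursday — that's 2211's doomsday.
In October the doomsday date is Oct 10.
Oct 17 is 7 days after Oct 10; 7 mod 7 = 0, so Thursday + 0 = Thursday.
1221 mod 7 = 3, so 1221 days after a Thursday is Thursday + 3 = Sunday.

Sunday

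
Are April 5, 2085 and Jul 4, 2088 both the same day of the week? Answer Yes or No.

From Apr 5, 2085 to Jul 4, 2088 is 1186 days.
1186 mod 7 = 3, so they are different weekdays.
(Apr 5, 2085 is a Thursday; Jul 4, 2088 is a Sunday.)

No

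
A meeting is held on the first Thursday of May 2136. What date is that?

May 1, 2136 is a Tuesday.
The first Thursday is therefore May 3 (2 days later).

May 3, 2136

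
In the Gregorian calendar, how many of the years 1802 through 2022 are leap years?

Multiples of 4 in [1802,2022]: 55.
Of those, multiples of 100: 2 (not leap unless ÷400).
Multiples of 400: 1.
Leap years = 55 − 2 + 1 = 54.

54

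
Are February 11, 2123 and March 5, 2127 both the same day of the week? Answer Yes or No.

From Feb 11, 2123 to Mar 5, 2127 is 1483 days.
1483 mod 7 = 6, so they are different weekdays.
(Feb 11, 2123 is a Thursday; Mar 5, 2127 is a Wednesday.)

No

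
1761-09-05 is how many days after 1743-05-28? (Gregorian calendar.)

May 28, 1743 → May 28, 1744: 366 days (Feb 29, 1744 is in that span).
May 28, 1744 → May 28, 1745: 365 days.
May 28, 1745 → May 28, 1746: 365 days.
May 28, 1746 → May 28, 1747: 365 days.
May 28, 1747 → May 28, 1748: 366 days (Feb 29, 1748 is in that span).
May 28, 1748 → May 28, 1749: 365 days.
May 28, 1749 → May 28, 1750: 365 days.
May 28, 1750 → May 28, 1751: 365 days.
May 28, 1751 → May 28, 1752: 366 days (Feb 29, 1752 is in that span).
May 28, 1752 → May 28, 1753: 365 days.
May 28, 1753 → May 28, 1754: 365 days.
May 28, 1754 → May 28, 1755: 365 days.
May 28, 1755 → May 28, 1756: 366 days (Feb 29, 1756 is in that span).
May 28, 1756 → May 28, 1757: 365 days.
May 28, 1757 → May 28, 1758: 365 days.
May 28, 1758 → May 28, 1759: 365 days.
May 28, 1759 → May 28, 1760: 366 days (Feb 29, 1760 is in that span).
May 28, 1760 → May 28, 1761: 365 days.
May 28, 1761 → Jun 28, 1761: 31 days (May has 31).
Jun 28, 1761 → Jul 28, 1761: 30 days (June has 30).
Jul 28, 1761 → Aug 28, 1761: 31 days (July has 31).
Aug 28, 1761 → Sep 5, 1761: 8 days.
Total: 6675 days.

6675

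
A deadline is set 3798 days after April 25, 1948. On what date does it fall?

September 18, 1958

+365 (one year) → Apr 25, 1949 (3433 left).
+365 (one year) → Apr 25, 1950 (3068 left).
+365 (one year) → Apr 25, 1951 (2703 left).
+366 (one year; includes Feb 29, 1952) → Apr 25, 1952 (2337 left).
+365 (one year) → Apr 25, 1953 (1972 left).
+365 (one year) → Apr 25, 1954 (1607 left).
+365 (one year) → Apr 25, 1955 (1242 left).
+366 (one year; includes Feb 29, 1956) → Apr 25, 1956 (876 left).
+365 (one year) → Apr 25, 1957 (511 left).
+365 (one year) → Apr 25, 1958 (146 left).
Apr has 30 days: +6 → May 1, 1958 (140 left).
May has 31 days: +31 → Jun 1, 1958 (109 left).
Jun has 30 days: +30 → Jul 1, 1958 (79 left).
Jul has 31 days: +31 → Aug 1, 1958 (48 left).
Aug has 31 days: +31 → Sep 1, 1958 (17 left).
+17 → Sep 18, 1958.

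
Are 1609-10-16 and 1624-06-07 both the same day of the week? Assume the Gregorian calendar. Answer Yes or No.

From Oct 16, 1609 to Jun 7, 1624 is 5348 days.
5348 mod 7 = 0, so they are the same weekday.
(Oct 16, 1609 is a Friday; Jun 7, 1624 is a Friday.)

Yes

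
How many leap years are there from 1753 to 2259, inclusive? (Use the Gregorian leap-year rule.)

Multiples of 4 in [1753,2259]: 126.
Of those, multiples of 100: 5 (not leap unless ÷400).
Multiples of 400: 1.
Leap years = 126 − 5 + 1 = 122.

122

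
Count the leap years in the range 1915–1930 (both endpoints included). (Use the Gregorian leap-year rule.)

4

Multiples of 4 in [1915,1930]: 4.
Of those, multiples of 100: 0 (not leap unless ÷400).
Multiples of 400: 0.
Leap years = 4 − 0 + 0 = 4.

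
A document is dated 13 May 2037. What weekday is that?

Doomsday rule: the anchor day for the 2000s is Tuesday. For year 37: 37÷12 = 3 r 1, and 1÷4 = 0, so 3+1+0 = 4.
Tuesday + 4 ≡ Saturday — that's 2037's doomsday.
In May the doomsday date is May 9.
May 13 is 4 days after May 9; 4 mod 7 = 4, so Saturday + 4 = Wednesday.

Wednesday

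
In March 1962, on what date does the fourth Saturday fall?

March 24, 1962

March 1, 1962 is a Thursday.
The first Saturday is therefore March 3 (2 days later).
The fourth Saturday is 3 + 3×7 = March 24.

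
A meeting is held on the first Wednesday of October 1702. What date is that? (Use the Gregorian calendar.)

October 1, 1702 is a Sunday.
The first Wednesday is therefore October 4 (3 days later).

October 4, 1702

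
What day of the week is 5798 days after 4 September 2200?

Sep 4, 2200 is a Thursday.
5798 mod 7 = 2, so 5798 days after a Thursday is Thursday + 2 = Saturday.

Saturday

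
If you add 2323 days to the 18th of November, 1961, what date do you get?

+365 (one year) → Nov 18, 1962 (1958 left).
+365 (one year) → Nov 18, 1963 (1593 left).
+366 (one year; includes Feb 29, 1964) → Nov 18, 1964 (1227 left).
+365 (one year) → Nov 18, 1965 (862 left).
+365 (one year) → Nov 18, 1966 (497 left).
+365 (one year) → Nov 18, 1967 (132 left).
Nov has 30 days: +13 → Dec 1, 1967 (119 left).
Dec has 31 days: +31 → Jan 1, 1968 (88 left).
Jan has 31 days: +31 → Feb 1, 1968 (57 left).
Feb has 29 days: +29 → Mar 1, 1968 (28 left).
+28 → Mar 29, 1968.

March 29, 1968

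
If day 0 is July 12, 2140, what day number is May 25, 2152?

4335

Jul 12, 2140 → Jul 12, 2141: 365 days.
Jul 12, 2141 → Jul 12, 2142: 365 days.
Jul 12, 2142 → Jul 12, 2143: 365 days.
Jul 12, 2143 → Jul 12, 2144: 366 days (Feb 29, 2144 is in that span).
Jul 12, 2144 → Jul 12, 2145: 365 days.
Jul 12, 2145 → Jul 12, 2146: 365 days.
Jul 12, 2146 → Jul 12, 2147: 365 days.
Jul 12, 2147 → Jul 12, 2148: 366 days (Feb 29, 2148 is in that span).
Jul 12, 2148 → Jul 12, 2149: 365 days.
Jul 12, 2149 → Jul 12, 2150: 365 days.
Jul 12, 2150 → Jul 12, 2151: 365 days.
Jul 12, 2151 → Aug 12, 2151: 31 days (July has 31).
Aug 12, 2151 → Sep 12, 2151: 31 days (August has 31).
Sep 12, 2151 → Oct 12, 2151: 30 days (September has 30).
Oct 12, 2151 → Nov 12, 2151: 31 days (October has 31).
Nov 12, 2151 → Dec 12, 2151: 30 days (November has 30).
Dec 12, 2151 → Jan 12, 2152: 31 days (December has 31).
Jan 12, 2152 → Feb 12, 2152: 31 days (January has 31).
Feb 12, 2152 → Mar 12, 2152: 29 days (February has 29).
Mar 12, 2152 → Apr 12, 2152: 31 days (March has 31).
Apr 12, 2152 → May 12, 2152: 30 days (April has 30).
May 12, 2152 → May 25, 2152: 13 days.
Total: 4335 days.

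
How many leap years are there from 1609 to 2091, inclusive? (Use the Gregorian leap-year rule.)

Multiples of 4 in [1609,2091]: 120.
Of those, multiples of 100: 4 (not leap unless ÷400).
Multiples of 400: 1.
Leap years = 120 − 4 + 1 = 117.

117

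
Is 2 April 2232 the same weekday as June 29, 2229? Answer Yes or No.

From Jun 29, 2229 to Apr 2, 2232 is 1008 days.
1008 mod 7 = 0, so they are the same weekday.
(Jun 29, 2229 is a Monday; Apr 2, 2232 is a Monday.)

Yes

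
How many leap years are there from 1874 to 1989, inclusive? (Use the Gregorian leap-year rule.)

Multiples of 4 in [1874,1989]: 29.
Of those, multiples of 100: 1 (not leap unless ÷400).
Multiples of 400: 0.
Leap years = 29 − 1 + 0 = 28.

28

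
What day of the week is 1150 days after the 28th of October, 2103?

Tuesday

First find the weekday of Oct 28, 2103. Doomsday rule: the anchor day for the 2100s is Sunday. For year 03: 3÷12 = 0 r 3, and 3÷4 = 0, so 0+3+0 = 3.
Sunday + 3 ≡ Wednesday — that's 2103's doomsday.
In October the doomsday date is Oct 10.
Oct 28 is 18 days after Oct 10; 18 mod 7 = 4, so Wednesday + 4 = Sunday.
1150 mod 7 = 2, so 1150 days after a Sunday is Sunday + 2 = Tuesday.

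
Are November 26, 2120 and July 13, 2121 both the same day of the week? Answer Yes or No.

No

From Nov 26, 2120 to Jul 13, 2121 is 229 days.
229 mod 7 = 5, so they are different weekdays.
(Nov 26, 2120 is a Tuesday; Jul 13, 2121 is a Sunday.)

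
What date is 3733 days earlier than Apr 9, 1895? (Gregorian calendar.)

−365 (one year) → Apr 9, 1894 (3368 left).
−365 (one year) → Apr 9, 1893 (3003 left).
−365 (one year) → Apr 9, 1892 (2638 left).
−366 (one year; includes Feb 29, 1892) → Apr 9, 1891 (2272 left).
−365 (one year) → Apr 9, 1890 (1907 left).
−365 (one year) → Apr 9, 1889 (1542 left).
−365 (one year) → Apr 9, 1888 (1177 left).
−366 (one year; includes Feb 29, 1888) → Apr 9, 1887 (811 left).
−365 (one year) → Apr 9, 1886 (446 left).
−365 (one year) → Apr 9, 1885 (81 left).
−9 → Mar 31, 1885 (end of Mar, 31 days; 72 left).
−31 → Feb 28, 1885 (end of Feb, 28 days; 41 left).
−28 → Jan 31, 1885 (end of Jan, 31 days; 13 left).
−13 → Jan 18, 1885.

January 18, 1885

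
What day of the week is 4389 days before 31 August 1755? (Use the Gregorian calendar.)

Sunday

First find the weekday of Aug 31, 1755. Doomsday rule: the anchor day for the 1700s is Sunday. For year 55: 55÷12 = 4 r 7, and 7÷4 = 1, so 4+7+1 = 12.
Sunday + 12 ≡ Friday — that's 1755's doomsday.
In August the doomsday date is Aug 8.
Aug 31 is 23 days after Aug 8; 23 mod 7 = 2, so Friday + 2 = Sunday.
4389 mod 7 = 0, so 4389 days before a Sunday is Sunday − 0 = Sunday.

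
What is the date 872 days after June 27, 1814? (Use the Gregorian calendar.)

November 15, 1816

+365 (one year) → Jun 27, 1815 (507 left).
+366 (one year; includes Feb 29, 1816) → Jun 27, 1816 (141 left).
Jun has 30 days: +4 → Jul 1, 1816 (137 left).
Jul has 31 days: +31 → Aug 1, 1816 (106 left).
Aug has 31 days: +31 → Sep 1, 1816 (75 left).
Sep has 30 days: +30 → Oct 1, 1816 (45 left).
Oct has 31 days: +31 → Nov 1, 1816 (14 left).
+14 → Nov 15, 1816.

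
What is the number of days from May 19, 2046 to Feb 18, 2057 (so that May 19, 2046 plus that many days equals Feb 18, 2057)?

3928

May 19, 2046 → May 19, 2047: 365 days.
May 19, 2047 → May 19, 2048: 366 days (Feb 29, 2048 is in that span).
May 19, 2048 → May 19, 2049: 365 days.
May 19, 2049 → May 19, 2050: 365 days.
May 19, 2050 → May 19, 2051: 365 days.
May 19, 2051 → May 19, 2052: 366 days (Feb 29, 2052 is in that span).
May 19, 2052 → May 19, 2053: 365 days.
May 19, 2053 → May 19, 2054: 365 days.
May 19, 2054 → May 19, 2055: 365 days.
May 19, 2055 → May 19, 2056: 366 days (Feb 29, 2056 is in that span).
May 19, 2056 → Jun 19, 2056: 31 days (May has 31).
Jun 19, 2056 → Jul 19, 2056: 30 days (June has 30).
Jul 19, 2056 → Aug 19, 2056: 31 days (July has 31).
Aug 19, 2056 → Sep 19, 2056: 31 days (August has 31).
Sep 19, 2056 → Oct 19, 2056: 30 days (September has 30).
Oct 19, 2056 → Nov 19, 2056: 31 days (October has 31).
Nov 19, 2056 → Dec 19, 2056: 30 days (November has 30).
Dec 19, 2056 → Jan 19, 2057: 31 days (December has 31).
Jan 19, 2057 → Feb 18, 2057: 30 days.
Total: 3928 days.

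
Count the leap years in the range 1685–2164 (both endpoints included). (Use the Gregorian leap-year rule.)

116

Multiples of 4 in [1685,2164]: 120.
Of those, multiples of 100: 5 (not leap unless ÷400).
Multiples of 400: 1.
Leap years = 120 − 5 + 1 = 116.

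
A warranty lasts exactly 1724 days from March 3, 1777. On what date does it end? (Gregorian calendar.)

+365 (one year) → Mar 3, 1778 (1359 left).
+365 (one year) → Mar 3, 1779 (994 left).
+366 (one year; includes Feb 29, 1780) → Mar 3, 1780 (628 left).
+365 (one year) → Mar 3, 1781 (263 left).
Mar has 31 days: +29 → Apr 1, 1781 (234 left).
Apr has 30 days: +30 → May 1, 1781 (204 left).
May has 31 days: +31 → Jun 1, 1781 (173 left).
Jun has 30 days: +30 → Jul 1, 1781 (143 left).
Jul has 31 days: +31 → Aug 1, 1781 (112 left).
Aug has 31 days: +31 → Sep 1, 1781 (81 left).
Sep has 30 days: +30 → Oct 1, 1781 (51 left).
Oct has 31 days: +31 → Nov 1, 1781 (20 left).
+20 → Nov 21, 1781.

November 21, 1781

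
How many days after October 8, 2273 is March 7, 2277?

Oct 8, 2273 → Oct 8, 2274: 365 days.
Oct 8, 2274 → Oct 8, 2275: 365 days.
Oct 8, 2275 → Oct 8, 2276: 366 days (Feb 29, 2276 is in that span).
Oct 8, 2276 → Nov 8, 2276: 31 days (October has 31).
Nov 8, 2276 → Dec 8, 2276: 30 days (November has 30).
Dec 8, 2276 → Jan 8, 2277: 31 days (December has 31).
Jan 8, 2277 → Feb 8, 2277: 31 days (January has 31).
Feb 8, 2277 → Mar 7, 2277: 27 days.
Total: 1246 days.

1246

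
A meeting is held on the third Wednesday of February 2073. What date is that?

February 1, 2073 is a Wednesday.
The first Wednesday is therefore February 1 (same day).
The third Wednesday is 1 + 2×7 = February 15.

February 15, 2073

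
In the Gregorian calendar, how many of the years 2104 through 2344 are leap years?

Multiples of 4 in [2104,2344]: 61.
Of those, multiples of 100: 2 (not leap unless ÷400).
Multiples of 400: 0.
Leap years = 61 − 2 + 0 = 59.

59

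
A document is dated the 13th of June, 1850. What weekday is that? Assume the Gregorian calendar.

Doomsday rule: the anchor day for the 1800s is Friday. For year 50: 50÷12 = 4 r 2, and 2÷4 = 0, so 4+2+0 = 6.
Friday + 6 ≡ Thursday — that's 1850's doomsday.
In June the doomsday date is Jun 6.
Jun 13 is 7 days after Jun 6; 7 mod 7 = 0, so Thursday + 0 = Thursday.

Thursday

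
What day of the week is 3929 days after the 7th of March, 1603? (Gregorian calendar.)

Sunday

Mar 7, 1603 is a Friday.
3929 mod 7 = 2, so 3929 days after a Friday is Friday + 2 = Sunday.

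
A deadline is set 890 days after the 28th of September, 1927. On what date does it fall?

March 6, 1930

+366 (one year; includes Feb 29, 1928) → Sep 28, 1928 (524 left).
+365 (one year) → Sep 28, 1929 (159 left).
Sep has 30 days: +3 → Oct 1, 1929 (156 left).
Oct has 31 days: +31 → Nov 1, 1929 (125 left).
Nov has 30 days: +30 → Dec 1, 1929 (95 left).
Dec has 31 days: +31 → Jan 1, 1930 (64 left).
Jan has 31 days: +31 → Feb 1, 1930 (33 left).
Feb has 28 days: +28 → Mar 1, 1930 (5 left).
+5 → Mar 6, 1930.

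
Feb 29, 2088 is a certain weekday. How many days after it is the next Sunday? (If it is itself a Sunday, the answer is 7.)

7

Feb 29, 2088 is a Sunday.
From Sunday to the next Sunday is 7 days.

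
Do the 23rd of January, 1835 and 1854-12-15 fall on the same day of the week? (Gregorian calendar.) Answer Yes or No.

From Jan 23, 1835 to Dec 15, 1854 is 7266 days.
7266 mod 7 = 0, so they are the same weekday.
(Jan 23, 1835 is a Friday; Dec 15, 1854 is a Friday.)

Yes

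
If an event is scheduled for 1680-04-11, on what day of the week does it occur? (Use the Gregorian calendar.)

Thursday

Doomsday rule: the anchor day for the 1600s is Tuesday. For year 80: 80÷12 = 6 r 8, and 8÷4 = 2, so 6+8+2 = 16.
Tuesday + 16 ≡ Thursday — that's 1680's doomsday.
In April the doomsday date is Apr 4.
Apr 11 is 7 days after Apr 4; 7 mod 7 = 0, so Thursday + 0 = Thursday.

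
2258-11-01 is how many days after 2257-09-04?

Sep 4, 2257 → Sep 4, 2258: 365 days.
Sep 4, 2258 → Oct 4, 2258: 30 days (September has 30).
Oct 4, 2258 → Nov 1, 2258: 28 days.
Total: 423 days.

423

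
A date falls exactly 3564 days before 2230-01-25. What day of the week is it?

Sunday

Jan 25, 2230 is a Monday.
3564 mod 7 = 1, so 3564 days before a Monday is Monday − 1 = Sunday.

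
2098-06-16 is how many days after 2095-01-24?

Jan 24, 2095 → Jan 24, 2096: 365 days.
Jan 24, 2096 → Jan 24, 2097: 366 days (Feb 29, 2096 is in that span).
Jan 24, 2097 → Jan 24, 2098: 365 days.
Jan 24, 2098 → Feb 24, 2098: 31 days (January has 31).
Feb 24, 2098 → Mar 24, 2098: 28 days (February has 28).
Mar 24, 2098 → Apr 24, 2098: 31 days (March has 31).
Apr 24, 2098 → May 24, 2098: 30 days (April has 30).
May 24, 2098 → Jun 16, 2098: 23 days.
Total: 1239 days.

1239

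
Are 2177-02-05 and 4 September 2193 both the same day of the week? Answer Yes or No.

Yes

From Feb 5, 2177 to Sep 4, 2193 is 6055 days.
6055 mod 7 = 0, so they are the same weekday.
(Feb 5, 2177 is a Wednesday; Sep 4, 2193 is a Wednesday.)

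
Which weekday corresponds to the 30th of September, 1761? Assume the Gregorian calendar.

Wednesday

Doomsday rule: the anchor day for the 1700s is Sunday. For year 61: 61÷12 = 5 r 1, and 1÷4 = 0, so 5+1+0 = 6.
Sunday + 6 ≡ Saturday — that's 1761's doomsday.
In September the doomsday date is Sep 5.
Sep 30 is 25 days after Sep 5; 25 mod 7 = 4, so Saturday + 4 = Wednesday.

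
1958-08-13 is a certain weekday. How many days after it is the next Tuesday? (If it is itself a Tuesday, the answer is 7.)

6

Aug 13, 1958 is a Wednesday.
From Wednesday to the next Tuesday is 6 days.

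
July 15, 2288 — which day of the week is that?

Doomsday rule: the anchor day for the 2200s is Friday. For year 88: 88÷12 = 7 r 4, and 4÷4 = 1, so 7+4+1 = 12.
Friday + 12 ≡ Wednesday — that's 2288's doomsday.
In July the doomsday date is Jul 11.
Jul 15 is 4 days after Jul 11; 4 mod 7 = 4, so Wednesday + 4 = Sunday.

Sunday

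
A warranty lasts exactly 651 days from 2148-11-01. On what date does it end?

+365 (one year) → Nov 1, 2149 (286 left).
Nov has 30 days: +30 → Dec 1, 2149 (256 left).
Dec has 31 days: +31 → Jan 1, 2150 (225 left).
Jan has 31 days: +31 → Feb 1, 2150 (194 left).
Feb has 28 days: +28 → Mar 1, 2150 (166 left).
Mar has 31 days: +31 → Apr 1, 2150 (135 left).
Apr has 30 days: +30 → May 1, 2150 (105 left).
May has 31 days: +31 → Jun 1, 2150 (74 left).
Jun has 30 days: +30 → Jul 1, 2150 (44 left).
Jul has 31 days: +31 → Aug 1, 2150 (13 left).
+13 → Aug 14, 2150.

August 14, 2150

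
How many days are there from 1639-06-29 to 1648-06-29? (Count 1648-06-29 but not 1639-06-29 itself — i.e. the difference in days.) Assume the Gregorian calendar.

3288

Jun 29, 1639 → Jun 29, 1640: 366 days (Feb 29, 1640 is in that span).
Jun 29, 1640 → Jun 29, 1641: 365 days.
Jun 29, 1641 → Jun 29, 1642: 365 days.
Jun 29, 1642 → Jun 29, 1643: 365 days.
Jun 29, 1643 → Jun 29, 1644: 366 days (Feb 29, 1644 is in that span).
Jun 29, 1644 → Jun 29, 1645: 365 days.
Jun 29, 1645 → Jun 29, 1646: 365 days.
Jun 29, 1646 → Jun 29, 1647: 365 days.
Jun 29, 1647 → Jul 29, 1647: 30 days (June has 30).
Jul 29, 1647 → Aug 29, 1647: 31 days (July has 31).
Aug 29, 1647 → Sep 29, 1647: 31 days (August has 31).
Sep 29, 1647 → Oct 29, 1647: 30 days (September has 30).
Oct 29, 1647 → Nov 29, 1647: 31 days (October has 31).
Nov 29, 1647 → Dec 29, 1647: 30 days (November has 30).
Dec 29, 1647 → Jan 29, 1648: 31 days (December has 31).
Jan 29, 1648 → Feb 29, 1648: 31 days (January has 31).
Feb 29, 1648 → Mar 29, 1648: 29 days (February has 29).
Mar 29, 1648 → Apr 29, 1648: 31 days (March has 31).
Apr 29, 1648 → May 29, 1648: 30 days (April has 30).
May 29, 1648 → Jun 29, 1648: 31 days.
Total: 3288 days.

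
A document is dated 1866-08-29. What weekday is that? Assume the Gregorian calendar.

Doomsday rule: the anchor day for the 1800s is Friday. For year 66: 66÷12 = 5 r 6, and 6÷4 = 1, so 5+6+1 = 12.
Friday + 12 ≡ Wednesday — that's 1866's doomsday.
In August the doomsday date is Aug 8.
Aug 29 is 21 days after Aug 8; 21 mod 7 = 0, so Wednesday + 0 = Wednesday.

Wednesday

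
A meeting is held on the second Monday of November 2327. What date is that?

November 1, 2327 is a Tuesday.
The first Monday is therefore November 7 (6 days later).
The second Monday is 7 + 1×7 = November 14.

November 14, 2327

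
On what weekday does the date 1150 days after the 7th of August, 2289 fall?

Friday

First find the weekday of Aug 7, 2289. Doomsday rule: the anchor day for the 2200s is Friday. For year 89: 89÷12 = 7 r 5, and 5÷4 = 1, so 7+5+1 = 13.
Friday + 13 ≡ Thursday — that's 2289's doomsday.
In August the doomsday date is Aug 8.
Aug 7 is 1 day before Aug 8; 1 mod 7 = 1, so Thursday − 1 = Wednesday.
1150 mod 7 = 2, so 1150 days after a Wednesday is Wednesday + 2 = Friday.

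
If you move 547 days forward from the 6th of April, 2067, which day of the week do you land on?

Apr 6, 2067 is a Wednesday.
547 mod 7 = 1, so 547 days after a Wednesday is Wednesday + 1 = Thursday.

Thursday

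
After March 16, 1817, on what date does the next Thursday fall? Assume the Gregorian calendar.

March 20, 1817

Mar 16, 1817 is a Sunday.
From Sunday to the next Thursday is 4 days.
Mar 16, 1817 + 4 = Mar 20, 1817.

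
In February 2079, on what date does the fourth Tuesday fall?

February 1, 2079 is a Wednesday.
The first Tuesday is therefore February 7 (6 days later).
The fourth Tuesday is 7 + 3×7 = February 28.

February 28, 2079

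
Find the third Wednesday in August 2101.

August 17, 2101

August 1, 2101 is a Monday.
The first Wednesday is therefore August 3 (2 days later).
The third Wednesday is 3 + 2×7 = August 17.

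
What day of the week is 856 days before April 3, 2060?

Apr 3, 2060 is a Saturday.
856 mod 7 = 2, so 856 days before a Saturday is Saturday − 2 = Thursday.

Thursday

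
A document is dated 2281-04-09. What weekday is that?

Doomsday rule: the anchor day for the 2200s is Friday. For year 81: 81÷12 = 6 r 9, and 9÷4 = 2, so 6+9+2 = 17.
Friday + 17 ≡ Monday — that's 2281's doomsday.
In April the doomsday date is Apr 4.
Apr 9 is 5 days after Apr 4; 5 mod 7 = 5, so Monday + 5 = Saturday.

Saturday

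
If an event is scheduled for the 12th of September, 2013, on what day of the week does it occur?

Thursday

Doomsday rule: the anchor day for the 2000s is Tuesday. For year 13: 13÷12 = 1 r 1, and 1÷4 = 0, so 1+1+0 = 2.
Tuesday + 2 ≡ Thursday — that's 2013's doomsday.
In September the doomsday date is Sep 5.
Sep 12 is 7 days after Sep 5; 7 mod 7 = 0, so Thursday + 0 = Thursday.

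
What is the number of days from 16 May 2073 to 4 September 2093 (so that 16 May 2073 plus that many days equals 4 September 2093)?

7416

May 16, 2073 → May 16, 2074: 365 days.
May 16, 2074 → May 16, 2075: 365 days.
May 16, 2075 → May 16, 2076: 366 days (Feb 29, 2076 is in that span).
May 16, 2076 → May 16, 2077: 365 days.
May 16, 2077 → May 16, 2078: 365 days.
May 16, 2078 → May 16, 2079: 365 days.
May 16, 2079 → May 16, 2080: 366 days (Feb 29, 2080 is in that span).
May 16, 2080 → May 16, 2081: 365 days.
May 16, 2081 → May 16, 2082: 365 days.
May 16, 2082 → May 16, 2083: 365 days.
May 16, 2083 → May 16, 2084: 366 days (Feb 29, 2084 is in that span).
May 16, 2084 → May 16, 2085: 365 days.
May 16, 2085 → May 16, 2086: 365 days.
May 16, 2086 → May 16, 2087: 365 days.
May 16, 2087 → May 16, 2088: 366 days (Feb 29, 2088 is in that span).
May 16, 2088 → May 16, 2089: 365 days.
May 16, 2089 → May 16, 2090: 365 days.
May 16, 2090 → May 16, 2091: 365 days.
May 16, 2091 → May 16, 2092: 366 days (Feb 29, 2092 is in that span).
May 16, 2092 → May 16, 2093: 365 days.
May 16, 2093 → Jun 16, 2093: 31 days (May has 31).
Jun 16, 2093 → Jul 16, 2093: 30 days (June has 30).
Jul 16, 2093 → Aug 16, 2093: 31 days (July has 31).
Aug 16, 2093 → Sep 4, 2093: 19 days.
Total: 7416 days.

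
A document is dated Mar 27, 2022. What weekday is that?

Sunday

January 1, 2022 is a Saturday.
Jan 1, 2022 → Feb 1, 2022: 31 days (January has 31).
Feb 1, 2022 → Mar 1, 2022: 28 days (February has 28).
Mar 1, 2022 → Mar 27, 2022: 26 days.
Total: 85 days.
85 mod 7 = 1, so Saturday + 1 = Sunday.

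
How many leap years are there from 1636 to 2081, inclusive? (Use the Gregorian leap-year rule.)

109

Multiples of 4 in [1636,2081]: 112.
Of those, multiples of 100: 4 (not leap unless ÷400).
Multiples of 400: 1.
Leap years = 112 − 4 + 1 = 109.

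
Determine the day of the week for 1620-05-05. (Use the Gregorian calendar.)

Tuesday

Doomsday rule: the anchor day for the 1600s is Tuesday. For year 20: 20÷12 = 1 r 8, and 8÷4 = 2, so 1+8+2 = 11.
Tuesday + 11 ≡ Saturday — that's 1620's doomsday.
In May the doomsday date is May 9.
May 5 is 4 days before May 9; 4 mod 7 = 4, so Saturday − 4 = Tuesday.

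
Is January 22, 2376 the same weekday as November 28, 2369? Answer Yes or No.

From Nov 28, 2369 to Jan 22, 2376 is 2246 days.
2246 mod 7 = 6, so they are different weekdays.
(Nov 28, 2369 is a Friday; Jan 22, 2376 is a Thursday.)

No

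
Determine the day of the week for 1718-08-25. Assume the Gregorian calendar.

Thursday

Doomsday rule: the anchor day for the 1700s is Sunday. For year 18: 18÷12 = 1 r 6, and 6÷4 = 1, so 1+6+1 = 8.
Sunday + 8 ≡ Monday — that's 1718's doomsday.
In August the doomsday date is Aug 8.
Aug 25 is 17 days after Aug 8; 17 mod 7 = 3, so Monday + 3 = Thursday.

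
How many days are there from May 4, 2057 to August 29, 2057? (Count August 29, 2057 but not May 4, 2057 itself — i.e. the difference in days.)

117

May 4, 2057 → Jun 4, 2057: 31 days (May has 31).
Jun 4, 2057 → Jul 4, 2057: 30 days (June has 30).
Jul 4, 2057 → Aug 4, 2057: 31 days (July has 31).
Aug 4, 2057 → Aug 29, 2057: 25 days.
Total: 117 days.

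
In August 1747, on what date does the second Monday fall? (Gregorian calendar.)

August 14, 1747

August 1, 1747 is a Tuesday.
The first Monday is therefore August 7 (6 days later).
The second Monday is 7 + 1×7 = August 14.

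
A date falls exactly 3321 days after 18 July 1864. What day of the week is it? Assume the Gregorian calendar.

Thursday

First find the weekday of Jul 18, 1864. Doomsday rule: the anchor day for the 1800s is Friday. For year 64: 64÷12 = 5 r 4, and 4÷4 = 1, so 5+4+1 = 10.
Friday + 10 ≡ Monday — that's 1864's doomsday.
In July the doomsday date is Jul 11.
Jul 18 is 7 days after Jul 11; 7 mod 7 = 0, so Monday + 0 = Monday.
3321 mod 7 = 3, so 3321 days after a Monday is Monday + 3 = Thursday.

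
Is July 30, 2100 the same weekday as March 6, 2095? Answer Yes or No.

From Mar 6, 2095 to Jul 30, 2100 is 1972 days.
1972 mod 7 = 5, so they are different weekdays.
(Mar 6, 2095 is a Sunday; Jul 30, 2100 is a Friday.)

No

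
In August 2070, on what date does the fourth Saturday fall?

August 1, 2070 is a Friday.
The first Saturday is therefore August 2 (1 days later).
The fourth Saturday is 2 + 3×7 = August 23.

August 23, 2070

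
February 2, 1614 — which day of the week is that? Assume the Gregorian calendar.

Sunday

Doomsday rule: the anchor day for the 1600s is Tuesday. For year 14: 14÷12 = 1 r 2, and 2÷4 = 0, so 1+2+0 = 3.
Tuesday + 3 ≡ Friday — that's 1614's doomsday.
In February the doomsday date is Feb 28 (1614 is not a leap year).
Feb 2 is 26 days before Feb 28; 26 mod 7 = 5, so Friday − 5 = Sunday.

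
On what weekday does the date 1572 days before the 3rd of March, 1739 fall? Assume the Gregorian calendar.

First find the weekday of Mar 3, 1739. Doomsday rule: the anchor day for the 1700s is Sunday. For year 39: 39÷12 = 3 r 3, and 3÷4 = 0, so 3+3+0 = 6.
Sunday + 6 ≡ Saturday — that's 1739's doomsday.
In March the doomsday date is Mar 14.
Mar 3 is 11 days before Mar 14; 11 mod 7 = 4, so Saturday − 4 = Tuesday.
1572 mod 7 = 4, so 1572 days before a Tuesday is Tuesday − 4 = Friday.

Friday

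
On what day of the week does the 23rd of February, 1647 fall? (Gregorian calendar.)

Doomsday rule: the anchor day for the 1600s is Tuesday. For year 47: 47÷12 = 3 r 11, and 11÷4 = 2, so 3+11+2 = 16.
Tuesday + 16 ≡ Thursday — that's 1647's doomsday.
In February the doomsday date is Feb 28 (1647 is not a leap year).
Feb 23 is 5 days before Feb 28; 5 mod 7 = 5, so Thursday − 5 = Saturday.

Saturday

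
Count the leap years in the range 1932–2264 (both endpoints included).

Multiples of 4 in [1932,2264]: 84.
Of those, multiples of 100: 3 (not leap unless ÷400).
Multiples of 400: 1.
Leap years = 84 − 3 + 1 = 82.

82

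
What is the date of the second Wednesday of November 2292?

November 1, 2292 is a Tuesday.
The first Wednesday is therefore November 2 (1 days later).
The second Wednesday is 2 + 1×7 = November 9.

November 9, 2292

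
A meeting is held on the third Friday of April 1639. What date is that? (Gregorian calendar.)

April 15, 1639

April 1, 1639 is a Friday.
The first Friday is therefore April 1 (same day).
The third Friday is 1 + 2×7 = April 15.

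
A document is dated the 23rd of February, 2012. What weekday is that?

Thursday

January 1, 2012 is a Sunday.
Jan 1, 2012 → Feb 1, 2012: 31 days (January has 31).
Feb 1, 2012 → Feb 23, 2012: 22 days.
Total: 53 days.
53 mod 7 = 4, so Sunday + 4 = Thursday.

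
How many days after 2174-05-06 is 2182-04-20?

May 6, 2174 → May 6, 2175: 365 days.
May 6, 2175 → May 6, 2176: 366 days (Feb 29, 2176 is in that span).
May 6, 2176 → May 6, 2177: 365 days.
May 6, 2177 → May 6, 2178: 365 days.
May 6, 2178 → May 6, 2179: 365 days.
May 6, 2179 → May 6, 2180: 366 days (Feb 29, 2180 is in that span).
May 6, 2180 → May 6, 2181: 365 days.
May 6, 2181 → Jun 6, 2181: 31 days (May has 31).
Jun 6, 2181 → Jul 6, 2181: 30 days (June has 30).
Jul 6, 2181 → Aug 6, 2181: 31 days (July has 31).
Aug 6, 2181 → Sep 6, 2181: 31 days (August has 31).
Sep 6, 2181 → Oct 6, 2181: 30 days (September has 30).
Oct 6, 2181 → Nov 6, 2181: 31 days (October has 31).
Nov 6, 2181 → Dec 6, 2181: 30 days (November has 30).
Dec 6, 2181 → Jan 6, 2182: 31 days (December has 31).
Jan 6, 2182 → Feb 6, 2182: 31 days (January has 31).
Feb 6, 2182 → Mar 6, 2182: 28 days (February has 28).
Mar 6, 2182 → Apr 6, 2182: 31 days (March has 31).
Apr 6, 2182 → Apr 20, 2182: 14 days.
Total: 2906 days.

2906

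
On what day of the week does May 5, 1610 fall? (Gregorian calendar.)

Doomsday rule: the anchor day for the 1600s is Tuesday. For year 10: 10÷12 = 0 r 10, and 10÷4 = 2, so 0+10+2 = 12.
Tuesday + 12 ≡ Sunday — that's 1610's doomsday.
In May the doomsday date is May 9.
May 5 is 4 days before May 9; 4 mod 7 = 4, so Sunday − 4 = Wednesday.

Wednesday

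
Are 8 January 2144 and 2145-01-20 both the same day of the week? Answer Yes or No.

From Jan 8, 2144 to Jan 20, 2145 is 378 days.
378 mod 7 = 0, so they are the same weekday.
(Jan 8, 2144 is a Wednesday; Jan 20, 2145 is a Wednesday.)

Yes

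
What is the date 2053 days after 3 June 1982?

+365 (one year) → Jun 3, 1983 (1688 left).
+366 (one year; includes Feb 29, 1984) → Jun 3, 1984 (1322 left).
+365 (one year) → Jun 3, 1985 (957 left).
+365 (one year) → Jun 3, 1986 (592 left).
+365 (one year) → Jun 3, 1987 (227 left).
Jun has 30 days: +28 → Jul 1, 1987 (199 left).
Jul has 31 days: +31 → Aug 1, 1987 (168 left).
Aug has 31 days: +31 → Sep 1, 1987 (137 left).
Sep has 30 days: +30 → Oct 1, 1987 (107 left).
Oct has 31 days: +31 → Nov 1, 1987 (76 left).
Nov has 30 days: +30 → Dec 1, 1987 (46 left).
Dec has 31 days: +31 → Jan 1, 1988 (15 left).
+15 → Jan 16, 1988.

January 16, 1988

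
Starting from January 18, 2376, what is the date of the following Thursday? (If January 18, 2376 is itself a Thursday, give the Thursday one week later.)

Jan 18, 2376 is a Sunday.
From Sunday to the next Thursday is 4 days.
Jan 18, 2376 + 4 = Jan 22, 2376.

January 22, 2376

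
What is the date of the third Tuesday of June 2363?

June 18, 2363

June 1, 2363 is a Saturday.
The first Tuesday is therefore June 4 (3 days later).
The third Tuesday is 4 + 2×7 = June 18.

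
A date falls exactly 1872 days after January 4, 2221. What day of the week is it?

First find the weekday of Jan 4, 2221. Doomsday rule: the anchor day for the 2200s is Friday. For year 21: 21÷12 = 1 r 9, and 9÷4 = 2, so 1+9+2 = 12.
Friday + 12 ≡ Wednesday — that's 2221's doomsday.
In January the doomsday date is Jan 3 (2221 is not a leap year).
Jan 4 is 1 day after Jan 3; 1 mod 7 = 1, so Wednesday + 1 = Thursday.
1872 mod 7 = 3, so 1872 days after a Thursday is Thursday + 3 = Sunday.

Sunday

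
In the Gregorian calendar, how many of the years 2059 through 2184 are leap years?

Multiples of 4 in [2059,2184]: 32.
Of those, multiples of 100: 1 (not leap unless ÷400).
Multiples of 400: 0.
Leap years = 32 − 1 + 0 = 31.

31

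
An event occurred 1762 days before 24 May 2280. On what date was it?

−366 (one year; includes Feb 29, 2280) → May 24, 2279 (1396 left).
−365 (one year) → May 24, 2278 (1031 left).
−365 (one year) → May 24, 2277 (666 left).
−365 (one year) → May 24, 2276 (301 left).
−24 → Apr 30, 2276 (end of Apr, 30 days; 277 left).
−30 → Mar 31, 2276 (end of Mar, 31 days; 247 left).
−31 → Feb 29, 2276 (end of Feb, 29 days; 216 left).
−29 → Jan 31, 2276 (end of Jan, 31 days; 187 left).
−31 → Dec 31, 2275 (end of Dec, 31 days; 156 left).
−31 → Nov 30, 2275 (end of Nov, 30 days; 125 left).
−30 → Oct 31, 2275 (end of Oct, 31 days; 95 left).
−31 → Sep 30, 2275 (end of Sep, 30 days; 64 left).
−30 → Aug 31, 2275 (end of Aug, 31 days; 34 left).
−31 → Jul 31, 2275 (end of Jul, 31 days; 3 left).
−3 → Jul 28, 2275.

July 28, 2275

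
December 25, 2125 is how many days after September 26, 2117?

3012

Sep 26, 2117 → Sep 26, 2118: 365 days.
Sep 26, 2118 → Sep 26, 2119: 365 days.
Sep 26, 2119 → Sep 26, 2120: 366 days (Feb 29, 2120 is in that span).
Sep 26, 2120 → Sep 26, 2121: 365 days.
Sep 26, 2121 → Sep 26, 2122: 365 days.
Sep 26, 2122 → Sep 26, 2123: 365 days.
Sep 26, 2123 → Sep 26, 2124: 366 days (Feb 29, 2124 is in that span).
Sep 26, 2124 → Sep 26, 2125: 365 days.
Sep 26, 2125 → Oct 26, 2125: 30 days (September has 30).
Oct 26, 2125 → Nov 26, 2125: 31 days (October has 31).
Nov 26, 2125 → Dec 25, 2125: 29 days.
Total: 3012 days.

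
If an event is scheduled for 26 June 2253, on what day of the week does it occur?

Sunday

Doomsday rule: the anchor day for the 2200s is Friday. For year 53: 53÷12 = 4 r 5, and 5÷4 = 1, so 4+5+1 = 10.
Friday + 10 ≡ Monday — that's 2253's doomsday.
In June the doomsday date is Jun 6.
Jun 26 is 20 days after Jun 6; 20 mod 7 = 6, so Monday + 6 = Sunday.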